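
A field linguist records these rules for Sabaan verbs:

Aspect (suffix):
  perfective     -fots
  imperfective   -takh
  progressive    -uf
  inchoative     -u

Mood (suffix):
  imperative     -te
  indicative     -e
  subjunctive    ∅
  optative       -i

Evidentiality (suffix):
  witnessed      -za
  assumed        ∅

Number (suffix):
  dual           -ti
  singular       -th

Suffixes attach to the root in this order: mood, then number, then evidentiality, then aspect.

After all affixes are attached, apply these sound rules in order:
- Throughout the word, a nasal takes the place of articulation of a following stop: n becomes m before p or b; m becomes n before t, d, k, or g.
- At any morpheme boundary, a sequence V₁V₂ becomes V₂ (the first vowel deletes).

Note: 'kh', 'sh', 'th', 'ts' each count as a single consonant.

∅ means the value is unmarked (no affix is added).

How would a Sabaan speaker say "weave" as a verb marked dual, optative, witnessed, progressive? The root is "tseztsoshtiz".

Attach mood optative -i → tseztsoshtizi.
Attach number dual -ti → tseztsoshtiziti.
Attach evidentiality witnessed -za → tseztsoshtizitiza.
Attach aspect progressive -uf → tseztsoshtizitizauf.
Nasal assimilation: no change.
Apply vowel deletion: tseztsoshtizitizauf → tseztsoshtizitizuf.

tseztsoshtizitizuf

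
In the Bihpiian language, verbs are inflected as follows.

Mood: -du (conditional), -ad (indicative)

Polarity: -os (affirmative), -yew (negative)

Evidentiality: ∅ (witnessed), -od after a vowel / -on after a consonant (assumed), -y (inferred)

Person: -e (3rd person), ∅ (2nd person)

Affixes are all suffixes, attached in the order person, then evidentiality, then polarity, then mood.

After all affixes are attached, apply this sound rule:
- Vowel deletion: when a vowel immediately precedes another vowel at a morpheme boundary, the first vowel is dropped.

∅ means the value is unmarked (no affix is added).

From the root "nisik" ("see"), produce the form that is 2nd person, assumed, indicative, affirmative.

person = 2nd person: zero marking, form stays nisik.
Attach evidentiality assumed -on (after consonant 'k') → nisikon.
Attach polarity affirmative -os → nisikonos.
Attach mood indicative -ad → nisikonosad.
Vowel deletion: no change.

nisikonosad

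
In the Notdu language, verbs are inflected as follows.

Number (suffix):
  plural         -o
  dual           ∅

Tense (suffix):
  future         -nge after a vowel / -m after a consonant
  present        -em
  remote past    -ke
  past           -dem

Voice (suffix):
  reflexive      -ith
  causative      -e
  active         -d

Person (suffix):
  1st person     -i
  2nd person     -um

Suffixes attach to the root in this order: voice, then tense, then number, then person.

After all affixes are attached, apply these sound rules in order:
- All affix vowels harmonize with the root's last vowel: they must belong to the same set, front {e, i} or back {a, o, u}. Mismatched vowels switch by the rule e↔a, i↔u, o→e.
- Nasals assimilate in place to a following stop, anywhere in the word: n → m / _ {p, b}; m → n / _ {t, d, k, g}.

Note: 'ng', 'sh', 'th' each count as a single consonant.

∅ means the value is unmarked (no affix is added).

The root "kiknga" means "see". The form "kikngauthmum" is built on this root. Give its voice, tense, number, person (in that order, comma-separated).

Segment: kiknga-ith-m-um.
voice: -ith → reflexive.
tense: -nge/m → future.
number: ∅ → dual.
person: -um → 2nd person.

reflexive, future, dual, 2nd person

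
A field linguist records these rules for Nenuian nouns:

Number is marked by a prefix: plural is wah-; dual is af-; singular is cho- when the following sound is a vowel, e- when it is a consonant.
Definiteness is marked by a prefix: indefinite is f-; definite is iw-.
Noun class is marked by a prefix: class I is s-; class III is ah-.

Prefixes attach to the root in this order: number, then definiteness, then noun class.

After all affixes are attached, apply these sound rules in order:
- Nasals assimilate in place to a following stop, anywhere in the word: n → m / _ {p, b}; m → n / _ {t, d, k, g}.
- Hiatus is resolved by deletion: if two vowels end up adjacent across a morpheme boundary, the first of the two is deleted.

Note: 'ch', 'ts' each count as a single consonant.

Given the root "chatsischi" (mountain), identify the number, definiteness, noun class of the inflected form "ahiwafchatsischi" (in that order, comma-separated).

dual, definite, class III

Segment: ah-iw-af-chatsischi.
number: af- → dual.
definiteness: iw- → definite.
noun class: ah- → class III.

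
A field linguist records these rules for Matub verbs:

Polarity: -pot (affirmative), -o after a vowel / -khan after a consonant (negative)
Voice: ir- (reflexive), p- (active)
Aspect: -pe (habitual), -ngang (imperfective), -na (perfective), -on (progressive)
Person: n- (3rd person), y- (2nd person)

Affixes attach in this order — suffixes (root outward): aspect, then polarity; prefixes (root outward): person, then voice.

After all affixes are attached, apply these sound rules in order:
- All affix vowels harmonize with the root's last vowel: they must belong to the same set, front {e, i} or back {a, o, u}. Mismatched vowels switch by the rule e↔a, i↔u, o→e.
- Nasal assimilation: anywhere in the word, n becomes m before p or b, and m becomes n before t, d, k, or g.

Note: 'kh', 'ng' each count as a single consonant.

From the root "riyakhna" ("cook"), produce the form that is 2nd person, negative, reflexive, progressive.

uryriyakhnaonkhan

Attach person 2nd person y- → yriyakhna.
Attach aspect progressive -on → yriyakhnaon.
Attach polarity negative -khan (after consonant 'n') → yriyakhnaonkhan.
Attach voice reflexive ir- → iryriyakhnaonkhan.
Apply vowel harmony: iryriyakhnaonkhan → uryriyakhnaonkhan.
Nasal assimilation: no change.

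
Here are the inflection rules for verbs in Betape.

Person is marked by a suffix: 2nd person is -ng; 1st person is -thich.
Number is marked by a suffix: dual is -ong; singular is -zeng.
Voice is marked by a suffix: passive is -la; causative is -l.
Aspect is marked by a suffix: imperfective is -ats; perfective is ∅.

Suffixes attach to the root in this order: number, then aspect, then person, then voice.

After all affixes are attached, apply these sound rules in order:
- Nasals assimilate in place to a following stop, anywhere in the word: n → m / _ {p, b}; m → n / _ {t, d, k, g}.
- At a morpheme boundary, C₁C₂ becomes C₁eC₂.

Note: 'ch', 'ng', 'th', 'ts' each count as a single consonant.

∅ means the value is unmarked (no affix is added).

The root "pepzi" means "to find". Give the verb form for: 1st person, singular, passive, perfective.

Attach number singular -zeng → pepzizeng.
aspect = perfective: zero marking, form stays pepzizeng.
Attach person 1st person -thich → pepzizengthich.
Attach voice passive -la → pepzizengthichla.
Nasal assimilation: no change.
Apply epenthesis: pepzizengthichla → pepzizengethichela.

pepzizengethichela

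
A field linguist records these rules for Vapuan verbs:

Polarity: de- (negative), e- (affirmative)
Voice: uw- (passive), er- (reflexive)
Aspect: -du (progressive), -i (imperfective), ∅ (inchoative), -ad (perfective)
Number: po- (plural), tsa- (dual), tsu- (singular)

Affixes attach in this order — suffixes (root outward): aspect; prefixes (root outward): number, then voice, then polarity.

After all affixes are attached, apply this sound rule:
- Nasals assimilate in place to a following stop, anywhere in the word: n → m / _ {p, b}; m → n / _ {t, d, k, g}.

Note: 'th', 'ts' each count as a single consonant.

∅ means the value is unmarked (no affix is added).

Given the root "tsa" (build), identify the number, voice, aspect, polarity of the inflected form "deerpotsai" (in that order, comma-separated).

Segment: de-er-po-tsa-i.
number: po- → plural.
voice: er- → reflexive.
aspect: -i → imperfective.
polarity: de- → negative.

plural, reflexive, imperfective, negative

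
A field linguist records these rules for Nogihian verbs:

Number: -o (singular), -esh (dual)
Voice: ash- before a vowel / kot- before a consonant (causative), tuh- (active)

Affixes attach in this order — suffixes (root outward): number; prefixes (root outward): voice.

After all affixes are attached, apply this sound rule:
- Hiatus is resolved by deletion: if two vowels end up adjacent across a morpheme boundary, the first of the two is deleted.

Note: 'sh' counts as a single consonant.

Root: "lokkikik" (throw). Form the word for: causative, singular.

kotlokkikiko

Attach voice causative kot- (before consonant 'l') → kotlokkikik.
Attach number singular -o → kotlokkikiko.
Vowel deletion: no change.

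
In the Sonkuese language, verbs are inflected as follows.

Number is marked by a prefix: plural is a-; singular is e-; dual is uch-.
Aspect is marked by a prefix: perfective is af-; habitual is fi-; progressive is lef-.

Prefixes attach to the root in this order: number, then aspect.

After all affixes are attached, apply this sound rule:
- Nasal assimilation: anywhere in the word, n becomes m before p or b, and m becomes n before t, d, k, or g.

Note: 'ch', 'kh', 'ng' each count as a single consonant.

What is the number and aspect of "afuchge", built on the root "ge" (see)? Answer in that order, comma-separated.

Segment: af-uch-ge.
number: uch- → dual.
aspect: af- → perfective.

dual, perfective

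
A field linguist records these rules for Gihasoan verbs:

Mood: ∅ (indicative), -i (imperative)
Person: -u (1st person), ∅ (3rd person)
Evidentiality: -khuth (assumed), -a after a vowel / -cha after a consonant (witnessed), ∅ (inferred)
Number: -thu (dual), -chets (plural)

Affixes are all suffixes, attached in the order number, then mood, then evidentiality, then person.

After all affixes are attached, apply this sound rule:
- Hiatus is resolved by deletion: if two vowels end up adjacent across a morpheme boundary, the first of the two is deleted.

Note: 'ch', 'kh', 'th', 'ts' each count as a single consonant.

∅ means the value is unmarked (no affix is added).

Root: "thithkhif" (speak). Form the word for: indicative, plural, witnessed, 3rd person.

Attach number plural -chets → thithkhifchets.
mood = indicative: zero marking, form stays thithkhifchets.
Attach evidentiality witnessed -cha (after consonant 'ts') → thithkhifchetscha.
person = 3rd person: zero marking, form stays thithkhifchetscha.
Vowel deletion: no change.

thithkhifchetscha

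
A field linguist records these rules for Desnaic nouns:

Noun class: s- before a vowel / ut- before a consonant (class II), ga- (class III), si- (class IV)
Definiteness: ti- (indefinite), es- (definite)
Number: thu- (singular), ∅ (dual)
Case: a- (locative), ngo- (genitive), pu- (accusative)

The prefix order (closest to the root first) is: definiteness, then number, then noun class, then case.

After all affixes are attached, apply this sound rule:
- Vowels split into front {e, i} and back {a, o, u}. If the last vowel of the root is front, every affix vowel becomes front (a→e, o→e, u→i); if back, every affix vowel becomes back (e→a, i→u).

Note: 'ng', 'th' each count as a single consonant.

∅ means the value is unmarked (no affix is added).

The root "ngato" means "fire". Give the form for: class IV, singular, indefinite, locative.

asuthutungato

Attach definiteness indefinite ti- → tingato.
Attach number singular thu- → thutingato.
Attach noun class class IV si- → sithutingato.
Attach case locative a- → asithutingato.
Apply vowel harmony: asithutingato → asuthutungato.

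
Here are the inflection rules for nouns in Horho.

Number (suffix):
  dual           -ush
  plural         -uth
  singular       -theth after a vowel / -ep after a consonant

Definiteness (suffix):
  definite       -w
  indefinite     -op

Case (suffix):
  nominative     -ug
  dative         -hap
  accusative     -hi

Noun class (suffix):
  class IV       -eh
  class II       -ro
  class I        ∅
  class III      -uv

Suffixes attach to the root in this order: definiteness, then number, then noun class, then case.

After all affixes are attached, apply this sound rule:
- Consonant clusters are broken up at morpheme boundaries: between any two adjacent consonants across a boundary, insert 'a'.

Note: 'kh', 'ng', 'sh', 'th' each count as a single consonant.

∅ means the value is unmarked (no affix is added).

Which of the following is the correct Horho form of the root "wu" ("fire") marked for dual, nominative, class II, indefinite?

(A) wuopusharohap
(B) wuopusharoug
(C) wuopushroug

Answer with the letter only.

Attach definiteness indefinite -op → wuop.
Attach number dual -ush → wuopush.
Attach noun class class II -ro → wuopushro.
Attach case nominative -ug → wuopushroug.
Apply epenthesis: wuopushroug → wuopusharoug.
So the correct form is wuopusharoug, option (B).
(C) wuopushroug is wrong: it fails to apply the sound rule(s).
(A) wuopusharohap is wrong: it uses dative instead of nominative for case.

B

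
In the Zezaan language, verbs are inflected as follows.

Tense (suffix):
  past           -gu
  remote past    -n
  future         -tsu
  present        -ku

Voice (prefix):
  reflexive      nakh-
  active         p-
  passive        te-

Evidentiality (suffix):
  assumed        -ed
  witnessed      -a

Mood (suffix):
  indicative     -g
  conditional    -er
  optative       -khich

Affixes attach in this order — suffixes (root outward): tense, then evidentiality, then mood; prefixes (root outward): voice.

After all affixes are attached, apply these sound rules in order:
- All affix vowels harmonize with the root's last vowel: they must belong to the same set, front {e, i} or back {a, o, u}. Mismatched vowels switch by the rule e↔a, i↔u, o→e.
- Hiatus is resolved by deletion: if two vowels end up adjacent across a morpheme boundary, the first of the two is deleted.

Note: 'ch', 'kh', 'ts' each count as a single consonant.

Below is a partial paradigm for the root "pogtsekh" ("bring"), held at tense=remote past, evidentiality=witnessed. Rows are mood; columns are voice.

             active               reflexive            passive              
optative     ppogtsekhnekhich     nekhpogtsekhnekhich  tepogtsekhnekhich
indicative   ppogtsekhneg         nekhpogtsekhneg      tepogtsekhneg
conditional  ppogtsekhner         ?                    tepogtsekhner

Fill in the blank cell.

Attach tense remote past -n → pogtsekhn.
Attach evidentiality witnessed -a → pogtsekhna.
Attach mood conditional -er → pogtsekhnaer.
Attach voice reflexive nakh- → nakhpogtsekhnaer.
Apply vowel harmony: nakhpogtsekhnaer → nekhpogtsekhneer.
Apply vowel deletion: nekhpogtsekhneer → nekhpogtsekhner.

nekhpogtsekhner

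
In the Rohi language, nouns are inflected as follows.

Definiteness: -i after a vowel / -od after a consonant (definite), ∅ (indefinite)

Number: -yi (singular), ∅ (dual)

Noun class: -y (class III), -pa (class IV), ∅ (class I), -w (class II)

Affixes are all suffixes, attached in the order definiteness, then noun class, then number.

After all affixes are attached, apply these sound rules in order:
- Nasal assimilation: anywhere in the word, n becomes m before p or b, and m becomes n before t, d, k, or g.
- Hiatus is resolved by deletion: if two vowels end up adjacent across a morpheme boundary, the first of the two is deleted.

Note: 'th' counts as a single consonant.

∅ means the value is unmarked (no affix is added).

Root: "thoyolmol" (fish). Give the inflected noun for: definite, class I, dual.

Attach definiteness definite -od (after consonant 'l') → thoyolmolod.
noun class = class I: zero marking, form stays thoyolmolod.
number = dual: zero marking, form stays thoyolmolod.
Nasal assimilation: no change.
Vowel deletion: no change.

thoyolmolod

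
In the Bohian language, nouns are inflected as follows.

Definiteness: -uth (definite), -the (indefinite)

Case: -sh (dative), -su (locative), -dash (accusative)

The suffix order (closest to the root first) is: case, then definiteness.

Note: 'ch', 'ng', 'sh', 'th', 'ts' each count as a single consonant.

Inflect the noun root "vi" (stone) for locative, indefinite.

Attach case locative -su → visu.
Attach definiteness indefinite -the → visuthe.

visuthe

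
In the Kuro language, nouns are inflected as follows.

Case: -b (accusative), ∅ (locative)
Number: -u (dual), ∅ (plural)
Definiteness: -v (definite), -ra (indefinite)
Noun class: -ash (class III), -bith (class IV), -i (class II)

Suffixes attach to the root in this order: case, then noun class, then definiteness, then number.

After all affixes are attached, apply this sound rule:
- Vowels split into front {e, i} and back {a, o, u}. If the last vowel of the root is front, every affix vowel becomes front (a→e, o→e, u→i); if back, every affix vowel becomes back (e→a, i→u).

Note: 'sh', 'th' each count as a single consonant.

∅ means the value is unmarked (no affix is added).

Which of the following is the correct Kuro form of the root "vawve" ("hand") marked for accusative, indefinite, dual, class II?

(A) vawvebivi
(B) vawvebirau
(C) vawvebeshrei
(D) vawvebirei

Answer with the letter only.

D

Attach case accusative -b → vawveb.
Attach noun class class II -i → vawvebi.
Attach definiteness indefinite -ra → vawvebira.
Attach number dual -u → vawvebirau.
Apply vowel harmony: vawvebirau → vawvebirei.
So the correct form is vawvebirei, option (D).
(C) vawvebeshrei is wrong: it uses class III instead of class II for noun class.
(B) vawvebirau is wrong: it fails to apply the sound rule(s).
(A) vawvebivi is wrong: it uses definite instead of indefinite for definiteness.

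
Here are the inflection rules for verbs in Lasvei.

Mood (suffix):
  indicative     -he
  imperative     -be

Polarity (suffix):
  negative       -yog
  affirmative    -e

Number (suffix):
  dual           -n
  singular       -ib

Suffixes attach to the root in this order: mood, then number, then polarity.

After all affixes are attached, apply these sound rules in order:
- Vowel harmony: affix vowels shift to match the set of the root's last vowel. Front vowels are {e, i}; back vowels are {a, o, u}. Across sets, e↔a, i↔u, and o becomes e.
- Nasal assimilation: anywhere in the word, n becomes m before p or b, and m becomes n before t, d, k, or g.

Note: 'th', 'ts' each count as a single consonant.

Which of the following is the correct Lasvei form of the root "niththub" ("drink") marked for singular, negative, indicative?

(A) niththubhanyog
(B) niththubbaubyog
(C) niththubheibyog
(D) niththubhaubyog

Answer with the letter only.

D

Attach mood indicative -he → niththubhe.
Attach number singular -ib → niththubheib.
Attach polarity negative -yog → niththubheibyog.
Apply vowel harmony: niththubheibyog → niththubhaubyog.
Nasal assimilation: no change.
So the correct form is niththubhaubyog, option (D).
(B) niththubbaubyog is wrong: it uses imperative instead of indicative for mood.
(A) niththubhanyog is wrong: it uses dual instead of singular for number.
(C) niththubheibyog is wrong: it fails to apply the sound rule(s).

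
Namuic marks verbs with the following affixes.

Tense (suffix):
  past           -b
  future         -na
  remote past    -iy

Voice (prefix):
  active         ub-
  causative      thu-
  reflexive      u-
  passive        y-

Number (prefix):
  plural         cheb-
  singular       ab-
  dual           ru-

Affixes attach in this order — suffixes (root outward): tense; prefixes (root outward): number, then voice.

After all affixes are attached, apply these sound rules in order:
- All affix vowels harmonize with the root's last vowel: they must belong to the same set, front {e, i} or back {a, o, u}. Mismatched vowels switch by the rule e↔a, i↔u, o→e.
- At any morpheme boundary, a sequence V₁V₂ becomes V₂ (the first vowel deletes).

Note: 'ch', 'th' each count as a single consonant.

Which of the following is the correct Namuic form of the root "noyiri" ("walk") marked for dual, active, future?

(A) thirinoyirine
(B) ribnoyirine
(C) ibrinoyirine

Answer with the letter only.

Attach number dual ru- → runoyiri.
Attach voice active ub- → ubrunoyiri.
Attach tense future -na → ubrunoyirina.
Apply vowel harmony: ubrunoyirina → ibrinoyirine.
Vowel deletion: no change.
So the correct form is ibrinoyirine, option (C).
(B) ribnoyirine is wrong: it has the affixes in the wrong order.
(A) thirinoyirine is wrong: it uses causative instead of active for voice.

C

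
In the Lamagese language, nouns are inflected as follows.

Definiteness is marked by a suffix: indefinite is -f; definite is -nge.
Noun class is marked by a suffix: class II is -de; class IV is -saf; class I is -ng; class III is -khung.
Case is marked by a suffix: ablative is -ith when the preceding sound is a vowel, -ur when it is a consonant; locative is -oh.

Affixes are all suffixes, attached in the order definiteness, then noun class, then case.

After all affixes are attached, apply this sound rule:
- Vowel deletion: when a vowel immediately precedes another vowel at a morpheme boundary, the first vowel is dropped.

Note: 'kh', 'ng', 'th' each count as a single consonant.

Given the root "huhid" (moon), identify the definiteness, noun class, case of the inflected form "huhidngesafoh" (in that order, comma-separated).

Segment: huhid-nge-saf-oh.
definiteness: -nge → definite.
noun class: -saf → class IV.
case: -oh → locative.

definite, class IV, locative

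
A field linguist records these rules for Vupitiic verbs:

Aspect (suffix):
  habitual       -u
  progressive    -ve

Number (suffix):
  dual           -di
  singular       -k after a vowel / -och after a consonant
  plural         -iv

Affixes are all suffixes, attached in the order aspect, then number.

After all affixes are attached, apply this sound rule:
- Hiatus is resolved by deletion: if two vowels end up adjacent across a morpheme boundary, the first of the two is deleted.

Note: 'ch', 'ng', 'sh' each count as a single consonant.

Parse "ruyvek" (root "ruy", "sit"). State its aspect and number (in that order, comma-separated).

progressive, singular

Segment: ruy-ve-k.
aspect: -ve → progressive.
number: -k/och → singular.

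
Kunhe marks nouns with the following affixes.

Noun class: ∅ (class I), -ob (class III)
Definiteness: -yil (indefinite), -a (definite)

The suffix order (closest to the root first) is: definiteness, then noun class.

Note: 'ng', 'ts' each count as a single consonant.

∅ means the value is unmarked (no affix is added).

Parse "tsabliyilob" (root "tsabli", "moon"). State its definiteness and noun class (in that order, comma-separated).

Segment: tsabli-yil-ob.
definiteness: -yil → indefinite.
noun class: -ob → class III.

indefinite, class III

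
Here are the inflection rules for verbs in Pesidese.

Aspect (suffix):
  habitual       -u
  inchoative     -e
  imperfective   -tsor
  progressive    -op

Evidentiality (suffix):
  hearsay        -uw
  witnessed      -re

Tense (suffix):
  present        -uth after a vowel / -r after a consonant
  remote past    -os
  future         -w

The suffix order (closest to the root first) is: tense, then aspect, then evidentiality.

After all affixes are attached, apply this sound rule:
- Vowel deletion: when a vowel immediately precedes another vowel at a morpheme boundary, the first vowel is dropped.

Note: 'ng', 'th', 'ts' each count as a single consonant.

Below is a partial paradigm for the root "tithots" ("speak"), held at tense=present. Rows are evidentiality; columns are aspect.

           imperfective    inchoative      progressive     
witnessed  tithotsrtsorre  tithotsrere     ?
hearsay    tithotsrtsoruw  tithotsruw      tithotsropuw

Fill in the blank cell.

Attach tense present -r (after consonant 'ts') → tithotsr.
Attach aspect progressive -op → tithotsrop.
Attach evidentiality witnessed -re → tithotsropre.
Vowel deletion: no change.

tithotsropre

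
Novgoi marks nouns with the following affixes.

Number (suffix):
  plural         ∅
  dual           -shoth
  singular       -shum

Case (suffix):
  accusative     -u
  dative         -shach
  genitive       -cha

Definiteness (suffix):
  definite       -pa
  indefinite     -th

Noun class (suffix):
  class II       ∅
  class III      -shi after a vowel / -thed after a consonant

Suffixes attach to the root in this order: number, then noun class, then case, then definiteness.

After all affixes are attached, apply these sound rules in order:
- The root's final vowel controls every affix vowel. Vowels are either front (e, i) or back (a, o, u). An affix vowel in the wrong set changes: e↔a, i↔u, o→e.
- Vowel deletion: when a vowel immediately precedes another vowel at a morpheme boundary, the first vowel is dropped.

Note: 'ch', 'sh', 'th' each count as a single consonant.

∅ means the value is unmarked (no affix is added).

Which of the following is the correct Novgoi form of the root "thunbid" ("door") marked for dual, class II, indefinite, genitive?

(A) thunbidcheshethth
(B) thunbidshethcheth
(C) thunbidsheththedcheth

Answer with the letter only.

B

Attach number dual -shoth → thunbidshoth.
noun class = class II: zero marking, form stays thunbidshoth.
Attach case genitive -cha → thunbidshothcha.
Attach definiteness indefinite -th → thunbidshothchath.
Apply vowel harmony: thunbidshothchath → thunbidshethcheth.
Vowel deletion: no change.
So the correct form is thunbidshethcheth, option (B).
(A) thunbidcheshethth is wrong: it has the affixes in the wrong order.
(C) thunbidsheththedcheth is wrong: it uses class III instead of class II for noun class.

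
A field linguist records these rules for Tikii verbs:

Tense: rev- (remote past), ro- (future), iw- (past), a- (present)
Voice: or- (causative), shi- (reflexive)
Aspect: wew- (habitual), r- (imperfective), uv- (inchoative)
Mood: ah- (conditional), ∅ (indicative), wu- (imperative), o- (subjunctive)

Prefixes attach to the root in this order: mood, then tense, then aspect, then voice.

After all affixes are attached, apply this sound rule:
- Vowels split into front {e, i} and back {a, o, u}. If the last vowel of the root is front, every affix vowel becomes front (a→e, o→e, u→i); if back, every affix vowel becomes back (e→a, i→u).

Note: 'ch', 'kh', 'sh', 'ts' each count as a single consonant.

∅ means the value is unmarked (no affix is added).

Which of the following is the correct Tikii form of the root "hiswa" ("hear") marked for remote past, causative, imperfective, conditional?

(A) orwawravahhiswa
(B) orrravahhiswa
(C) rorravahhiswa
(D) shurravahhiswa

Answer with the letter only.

B

Attach mood conditional ah- → ahhiswa.
Attach tense remote past rev- → revahhiswa.
Attach aspect imperfective r- → rrevahhiswa.
Attach voice causative or- → orrrevahhiswa.
Apply vowel harmony: orrrevahhiswa → orrravahhiswa.
So the correct form is orrravahhiswa, option (B).
(C) rorravahhiswa is wrong: it has the affixes in the wrong order.
(D) shurravahhiswa is wrong: it uses reflexive instead of causative for voice.
(A) orwawravahhiswa is wrong: it uses habitual instead of imperfective for aspect.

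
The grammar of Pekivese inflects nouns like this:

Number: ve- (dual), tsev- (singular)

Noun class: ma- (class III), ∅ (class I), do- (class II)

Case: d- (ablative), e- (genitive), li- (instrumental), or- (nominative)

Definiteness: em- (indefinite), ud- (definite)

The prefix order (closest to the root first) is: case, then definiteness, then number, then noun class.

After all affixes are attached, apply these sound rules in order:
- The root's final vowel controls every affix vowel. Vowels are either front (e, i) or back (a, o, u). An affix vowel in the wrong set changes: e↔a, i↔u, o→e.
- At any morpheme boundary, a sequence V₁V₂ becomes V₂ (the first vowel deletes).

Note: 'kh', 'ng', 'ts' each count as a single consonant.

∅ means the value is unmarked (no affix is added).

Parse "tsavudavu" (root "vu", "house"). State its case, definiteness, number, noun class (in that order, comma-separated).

Segment: tsev-ud-e-vu.
case: e- → genitive.
definiteness: ud- → definite.
number: tsev- → singular.
noun class: ∅ → class I.

genitive, definite, singular, class I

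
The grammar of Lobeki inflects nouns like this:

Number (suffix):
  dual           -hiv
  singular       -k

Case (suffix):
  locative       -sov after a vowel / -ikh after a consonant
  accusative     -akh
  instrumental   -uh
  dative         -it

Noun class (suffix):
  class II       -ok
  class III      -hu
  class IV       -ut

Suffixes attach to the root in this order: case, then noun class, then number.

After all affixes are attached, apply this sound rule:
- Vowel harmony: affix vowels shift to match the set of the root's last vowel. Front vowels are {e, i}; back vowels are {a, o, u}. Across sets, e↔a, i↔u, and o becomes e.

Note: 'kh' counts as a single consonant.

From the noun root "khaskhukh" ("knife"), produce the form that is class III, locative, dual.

Attach case locative -ikh (after consonant 'kh') → khaskhukhikh.
Attach noun class class III -hu → khaskhukhikhhu.
Attach number dual -hiv → khaskhukhikhhuhiv.
Apply vowel harmony: khaskhukhikhhuhiv → khaskhukhukhhuhuv.

khaskhukhukhhuhuv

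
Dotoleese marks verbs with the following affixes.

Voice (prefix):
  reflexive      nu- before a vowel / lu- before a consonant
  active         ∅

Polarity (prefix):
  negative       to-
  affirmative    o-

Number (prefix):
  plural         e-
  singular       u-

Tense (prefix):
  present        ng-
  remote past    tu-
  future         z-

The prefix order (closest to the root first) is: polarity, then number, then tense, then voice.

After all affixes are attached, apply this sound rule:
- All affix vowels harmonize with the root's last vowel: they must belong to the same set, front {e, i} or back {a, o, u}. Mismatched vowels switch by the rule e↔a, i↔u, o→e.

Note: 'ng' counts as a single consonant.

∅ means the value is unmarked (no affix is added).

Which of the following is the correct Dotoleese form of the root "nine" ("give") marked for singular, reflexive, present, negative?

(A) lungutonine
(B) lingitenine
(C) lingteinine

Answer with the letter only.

B

Attach polarity negative to- → tonine.
Attach number singular u- → utonine.
Attach tense present ng- → ngutonine.
Attach voice reflexive lu- (before consonant 'ng') → lungutonine.
Apply vowel harmony: lungutonine → lingitenine.
So the correct form is lingitenine, option (B).
(A) lungutonine is wrong: it fails to apply the sound rule(s).
(C) lingteinine is wrong: it has the affixes in the wrong order.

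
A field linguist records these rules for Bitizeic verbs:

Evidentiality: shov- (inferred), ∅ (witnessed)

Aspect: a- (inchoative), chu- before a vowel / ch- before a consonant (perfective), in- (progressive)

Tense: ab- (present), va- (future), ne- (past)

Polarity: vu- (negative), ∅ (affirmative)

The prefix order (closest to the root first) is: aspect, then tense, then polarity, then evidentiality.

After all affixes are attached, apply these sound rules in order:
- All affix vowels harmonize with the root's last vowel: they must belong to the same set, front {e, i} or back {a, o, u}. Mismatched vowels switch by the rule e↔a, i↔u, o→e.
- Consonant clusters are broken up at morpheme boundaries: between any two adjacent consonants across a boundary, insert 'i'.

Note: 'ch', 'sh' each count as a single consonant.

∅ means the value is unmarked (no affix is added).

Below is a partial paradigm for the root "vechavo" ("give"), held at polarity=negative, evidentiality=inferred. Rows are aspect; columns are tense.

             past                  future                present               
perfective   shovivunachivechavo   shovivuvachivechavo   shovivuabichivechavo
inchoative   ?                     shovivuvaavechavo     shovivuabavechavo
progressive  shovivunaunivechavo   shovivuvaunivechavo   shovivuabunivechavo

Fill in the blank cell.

shovivunaavechavo

Attach aspect inchoative a- → avechavo.
Attach tense past ne- → neavechavo.
Attach polarity negative vu- → vuneavechavo.
Attach evidentiality inferred shov- → shovvuneavechavo.
Apply vowel harmony: shovvuneavechavo → shovvunaavechavo.
Apply epenthesis: shovvunaavechavo → shovivunaavechavo.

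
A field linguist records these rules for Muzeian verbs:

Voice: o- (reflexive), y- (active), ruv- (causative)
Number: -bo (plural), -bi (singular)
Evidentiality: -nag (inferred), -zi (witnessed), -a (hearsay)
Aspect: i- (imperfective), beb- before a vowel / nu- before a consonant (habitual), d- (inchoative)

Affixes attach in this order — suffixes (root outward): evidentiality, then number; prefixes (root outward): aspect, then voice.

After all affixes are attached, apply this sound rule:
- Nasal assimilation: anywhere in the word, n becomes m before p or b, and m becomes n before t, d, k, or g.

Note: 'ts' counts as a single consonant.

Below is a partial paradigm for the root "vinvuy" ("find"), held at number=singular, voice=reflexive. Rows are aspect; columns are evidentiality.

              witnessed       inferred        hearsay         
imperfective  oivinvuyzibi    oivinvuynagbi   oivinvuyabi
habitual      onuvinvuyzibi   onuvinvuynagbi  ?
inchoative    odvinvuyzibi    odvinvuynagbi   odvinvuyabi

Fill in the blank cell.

Attach aspect habitual nu- (before consonant 'v') → nuvinvuy.
Attach evidentiality hearsay -a → nuvinvuya.
Attach number singular -bi → nuvinvuyabi.
Attach voice reflexive o- → onuvinvuyabi.
Nasal assimilation: no change.

onuvinvuyabi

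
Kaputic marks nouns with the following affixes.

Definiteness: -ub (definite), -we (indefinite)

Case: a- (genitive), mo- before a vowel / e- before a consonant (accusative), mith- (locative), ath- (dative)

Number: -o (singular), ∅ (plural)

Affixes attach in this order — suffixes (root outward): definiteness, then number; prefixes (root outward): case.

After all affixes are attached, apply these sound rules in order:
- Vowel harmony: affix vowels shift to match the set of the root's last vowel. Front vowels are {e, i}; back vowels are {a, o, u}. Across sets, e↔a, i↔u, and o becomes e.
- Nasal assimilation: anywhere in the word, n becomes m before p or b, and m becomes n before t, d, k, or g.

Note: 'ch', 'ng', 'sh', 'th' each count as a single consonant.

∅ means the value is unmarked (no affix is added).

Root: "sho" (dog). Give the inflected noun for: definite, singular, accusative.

Attach definiteness definite -ub → shoub.
Attach number singular -o → shoubo.
Attach case accusative e- (before consonant 'sh') → eshoubo.
Apply vowel harmony: eshoubo → ashoubo.
Nasal assimilation: no change.

ashoubo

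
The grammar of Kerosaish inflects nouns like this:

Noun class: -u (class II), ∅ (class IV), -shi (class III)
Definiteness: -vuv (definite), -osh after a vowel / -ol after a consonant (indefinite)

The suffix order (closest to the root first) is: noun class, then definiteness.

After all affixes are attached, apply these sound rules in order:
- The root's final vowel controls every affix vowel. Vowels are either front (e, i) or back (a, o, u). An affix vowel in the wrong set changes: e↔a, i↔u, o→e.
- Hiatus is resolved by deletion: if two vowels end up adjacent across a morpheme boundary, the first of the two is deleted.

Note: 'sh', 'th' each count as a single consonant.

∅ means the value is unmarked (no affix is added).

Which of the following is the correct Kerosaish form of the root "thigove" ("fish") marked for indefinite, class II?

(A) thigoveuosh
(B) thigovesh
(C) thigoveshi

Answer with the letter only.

Attach noun class class II -u → thigoveu.
Attach definiteness indefinite -osh (after vowel 'u') → thigoveuosh.
Apply vowel harmony: thigoveuosh → thigoveiesh.
Apply vowel deletion: thigoveiesh → thigovesh.
So the correct form is thigovesh, option (B).
(A) thigoveuosh is wrong: it fails to apply the sound rule(s).
(C) thigoveshi is wrong: it has the affixes in the wrong order.

B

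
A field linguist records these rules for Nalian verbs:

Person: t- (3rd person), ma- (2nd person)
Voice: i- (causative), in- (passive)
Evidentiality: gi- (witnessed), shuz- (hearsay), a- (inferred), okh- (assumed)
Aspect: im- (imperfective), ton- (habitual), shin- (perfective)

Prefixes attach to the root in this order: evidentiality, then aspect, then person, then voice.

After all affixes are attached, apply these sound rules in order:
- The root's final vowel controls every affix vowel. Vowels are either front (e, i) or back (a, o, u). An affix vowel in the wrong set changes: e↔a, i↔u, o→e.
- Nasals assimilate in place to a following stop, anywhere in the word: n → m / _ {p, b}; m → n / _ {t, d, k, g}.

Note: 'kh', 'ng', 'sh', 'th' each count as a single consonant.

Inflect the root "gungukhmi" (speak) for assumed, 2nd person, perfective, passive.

inmeshinekhgungukhmi

Attach evidentiality assumed okh- → okhgungukhmi.
Attach aspect perfective shin- → shinokhgungukhmi.
Attach person 2nd person ma- → mashinokhgungukhmi.
Attach voice passive in- → inmashinokhgungukhmi.
Apply vowel harmony: inmashinokhgungukhmi → inmeshinekhgungukhmi.
Nasal assimilation: no change.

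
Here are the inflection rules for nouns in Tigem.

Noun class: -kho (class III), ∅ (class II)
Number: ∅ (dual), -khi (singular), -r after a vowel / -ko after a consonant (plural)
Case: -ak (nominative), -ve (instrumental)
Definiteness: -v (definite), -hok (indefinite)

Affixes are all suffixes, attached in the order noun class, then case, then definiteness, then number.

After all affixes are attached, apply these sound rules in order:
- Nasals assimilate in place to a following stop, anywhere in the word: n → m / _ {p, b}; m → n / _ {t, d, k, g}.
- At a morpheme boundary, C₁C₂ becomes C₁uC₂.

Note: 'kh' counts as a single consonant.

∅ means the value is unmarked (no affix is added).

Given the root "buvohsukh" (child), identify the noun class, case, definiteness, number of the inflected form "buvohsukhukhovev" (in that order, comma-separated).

Segment: buvohsukh-kho-ve-v.
noun class: -kho → class III.
case: -ve → instrumental.
definiteness: -v → definite.
number: ∅ → dual.

class III, instrumental, definite, dual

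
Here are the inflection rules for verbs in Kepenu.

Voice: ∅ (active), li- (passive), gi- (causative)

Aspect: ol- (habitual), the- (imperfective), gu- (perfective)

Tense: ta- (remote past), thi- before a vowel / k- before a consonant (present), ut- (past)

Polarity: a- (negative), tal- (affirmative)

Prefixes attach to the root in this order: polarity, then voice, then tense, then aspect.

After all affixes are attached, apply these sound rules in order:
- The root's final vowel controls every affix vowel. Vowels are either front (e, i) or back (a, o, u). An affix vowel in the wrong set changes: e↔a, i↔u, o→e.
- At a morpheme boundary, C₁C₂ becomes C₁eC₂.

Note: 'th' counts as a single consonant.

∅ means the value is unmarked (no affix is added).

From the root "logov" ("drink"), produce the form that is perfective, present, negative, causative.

gukegualogov

Attach polarity negative a- → alogov.
Attach voice causative gi- → gialogov.
Attach tense present k- (before consonant 'g') → kgialogov.
Attach aspect perfective gu- → gukgialogov.
Apply vowel harmony: gukgialogov → gukgualogov.
Apply epenthesis: gukgualogov → gukegualogov.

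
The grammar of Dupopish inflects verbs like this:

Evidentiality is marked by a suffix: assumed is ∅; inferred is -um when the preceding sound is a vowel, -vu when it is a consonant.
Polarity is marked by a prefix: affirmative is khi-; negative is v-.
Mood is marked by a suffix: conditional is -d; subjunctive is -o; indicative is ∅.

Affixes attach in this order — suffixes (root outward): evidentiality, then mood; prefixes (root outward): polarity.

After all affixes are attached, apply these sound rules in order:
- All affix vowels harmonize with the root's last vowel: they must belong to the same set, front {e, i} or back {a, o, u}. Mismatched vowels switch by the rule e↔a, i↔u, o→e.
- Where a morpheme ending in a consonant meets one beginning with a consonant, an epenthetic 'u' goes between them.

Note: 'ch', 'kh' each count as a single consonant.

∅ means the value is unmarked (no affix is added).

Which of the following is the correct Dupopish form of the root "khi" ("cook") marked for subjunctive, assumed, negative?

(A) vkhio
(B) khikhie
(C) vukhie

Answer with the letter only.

C

evidentiality = assumed: zero marking, form stays khi.
Attach polarity negative v- → vkhi.
Attach mood subjunctive -o → vkhio.
Apply vowel harmony: vkhio → vkhie.
Apply epenthesis: vkhie → vukhie.
So the correct form is vukhie, option (C).
(B) khikhie is wrong: it uses affirmative instead of negative for polarity.
(A) vkhio is wrong: it fails to apply the sound rule(s).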